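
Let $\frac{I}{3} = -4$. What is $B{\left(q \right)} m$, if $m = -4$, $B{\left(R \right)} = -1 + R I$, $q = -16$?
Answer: $-764$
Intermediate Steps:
$I = -12$ ($I = 3 \left(-4\right) = -12$)
$B{\left(R \right)} = -1 - 12 R$ ($B{\left(R \right)} = -1 + R \left(-12\right) = -1 - 12 R$)
$B{\left(q \right)} m = \left(-1 - -192\right) \left(-4\right) = \left(-1 + 192\right) \left(-4\right) = 191 \left(-4\right) = -764$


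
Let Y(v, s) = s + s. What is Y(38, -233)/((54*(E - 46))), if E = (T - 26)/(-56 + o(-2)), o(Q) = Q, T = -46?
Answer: 6757/35046 ≈ 0.19280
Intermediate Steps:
E = 36/29 (E = (-46 - 26)/(-56 - 2) = -72/(-58) = -72*(-1/58) = 36/29 ≈ 1.2414)
Y(v, s) = 2*s
Y(38, -233)/((54*(E - 46))) = (2*(-233))/((54*(36/29 - 46))) = -466/(54*(-1298/29)) = -466/(-70092/29) = -466*(-29/70092) = 6757/35046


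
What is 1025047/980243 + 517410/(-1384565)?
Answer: 182411333785/271442029859 ≈ 0.67201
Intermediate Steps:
1025047/980243 + 517410/(-1384565) = 1025047*(1/980243) + 517410*(-1/1384565) = 1025047/980243 - 103482/276913 = 182411333785/271442029859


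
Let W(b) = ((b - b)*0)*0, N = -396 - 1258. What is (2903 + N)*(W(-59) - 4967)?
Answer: -6203783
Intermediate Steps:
N = -1654
W(b) = 0 (W(b) = (0*0)*0 = 0*0 = 0)
(2903 + N)*(W(-59) - 4967) = (2903 - 1654)*(0 - 4967) = 1249*(-4967) = -6203783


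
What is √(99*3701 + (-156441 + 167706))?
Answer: 8*√5901 ≈ 614.54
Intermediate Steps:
√(99*3701 + (-156441 + 167706)) = √(366399 + 11265) = √377664 = 8*√5901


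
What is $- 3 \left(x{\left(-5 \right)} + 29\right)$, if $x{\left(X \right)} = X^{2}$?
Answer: $-162$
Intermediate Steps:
$- 3 \left(x{\left(-5 \right)} + 29\right) = - 3 \left(\left(-5\right)^{2} + 29\right) = - 3 \left(25 + 29\right) = \left(-3\right) 54 = -162$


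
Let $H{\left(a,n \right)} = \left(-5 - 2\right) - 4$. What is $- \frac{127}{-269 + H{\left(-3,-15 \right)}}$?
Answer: $\frac{127}{280} \approx 0.45357$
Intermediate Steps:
$H{\left(a,n \right)} = -11$ ($H{\left(a,n \right)} = -7 - 4 = -11$)
$- \frac{127}{-269 + H{\left(-3,-15 \right)}} = - \frac{127}{-269 - 11} = - \frac{127}{-280} = \left(-127\right) \left(- \frac{1}{280}\right) = \frac{127}{280}$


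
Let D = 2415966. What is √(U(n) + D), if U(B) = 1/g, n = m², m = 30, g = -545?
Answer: √717602300605/545 ≈ 1554.3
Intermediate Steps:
n = 900 (n = 30² = 900)
U(B) = -1/545 (U(B) = 1/(-545) = -1/545)
√(U(n) + D) = √(-1/545 + 2415966) = √(1316701469/545) = √717602300605/545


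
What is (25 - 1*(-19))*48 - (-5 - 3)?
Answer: 2120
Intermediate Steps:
(25 - 1*(-19))*48 - (-5 - 3) = (25 + 19)*48 - 1*(-8) = 44*48 + 8 = 2112 + 8 = 2120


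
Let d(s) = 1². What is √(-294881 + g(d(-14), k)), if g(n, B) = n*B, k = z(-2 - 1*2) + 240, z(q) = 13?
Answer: 2*I*√73657 ≈ 542.8*I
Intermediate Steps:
k = 253 (k = 13 + 240 = 253)
d(s) = 1
g(n, B) = B*n
√(-294881 + g(d(-14), k)) = √(-294881 + 253*1) = √(-294881 + 253) = √(-294628) = 2*I*√73657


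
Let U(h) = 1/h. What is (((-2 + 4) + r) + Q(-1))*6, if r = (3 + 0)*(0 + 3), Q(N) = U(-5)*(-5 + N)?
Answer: 366/5 ≈ 73.200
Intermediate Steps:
Q(N) = 1 - N/5 (Q(N) = (-5 + N)/(-5) = -(-5 + N)/5 = 1 - N/5)
r = 9 (r = 3*3 = 9)
(((-2 + 4) + r) + Q(-1))*6 = (((-2 + 4) + 9) + (1 - ⅕*(-1)))*6 = ((2 + 9) + (1 + ⅕))*6 = (11 + 6/5)*6 = (61/5)*6 = 366/5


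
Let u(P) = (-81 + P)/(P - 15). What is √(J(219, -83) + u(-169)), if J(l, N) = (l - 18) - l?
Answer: I*√35213/46 ≈ 4.0794*I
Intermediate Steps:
J(l, N) = -18 (J(l, N) = (-18 + l) - l = -18)
u(P) = (-81 + P)/(-15 + P)
√(J(219, -83) + u(-169)) = √(-18 + (-81 - 169)/(-15 - 169)) = √(-18 - 250/(-184)) = √(-18 - 1/184*(-250)) = √(-18 + 125/92) = √(-1531/92) = I*√35213/46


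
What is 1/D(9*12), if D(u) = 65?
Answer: 1/65 ≈ 0.015385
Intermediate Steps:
1/D(9*12) = 1/65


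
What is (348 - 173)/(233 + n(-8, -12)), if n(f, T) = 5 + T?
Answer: 175/226 ≈ 0.77434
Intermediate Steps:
(348 - 173)/(233 + n(-8, -12)) = (348 - 173)/(233 + (5 - 12)) = 175/(233 - 7) = 175/226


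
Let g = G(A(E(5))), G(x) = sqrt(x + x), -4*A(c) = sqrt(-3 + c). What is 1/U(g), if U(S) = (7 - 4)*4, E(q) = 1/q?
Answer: 1/12 ≈ 0.083333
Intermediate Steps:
A(c) = -sqrt(-3 + c)/4
G(x) = sqrt(2)*sqrt(x) (G(x) = sqrt(2*x) = sqrt(2)*sqrt(x))
g = 7**(1/4)*10**(3/4)*sqrt(-I)/10 (g = sqrt(2)*sqrt(-sqrt(-3 + 1/5)/4) = sqrt(2)*sqrt(-I*sqrt(70)/20) = sqrt(2)*(5**(3/4)*14**(1/4)*sqrt(-I)/10) = 7**(1/4)*10**(3/4)*sqrt(-I)/10 ≈ 0.64678 - 0.64678*I)
U(S) = 12 (U(S) = 3*4 = 12)
1/U(g) = 1/12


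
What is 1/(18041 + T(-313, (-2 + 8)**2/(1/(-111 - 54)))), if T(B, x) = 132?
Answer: 1/18173 ≈ 5.5027e-5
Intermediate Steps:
1/(18041 + T(-313, (-2 + 8)**2/(1/(-111 - 54)))) = 1/(18041 + 132) = 1/18173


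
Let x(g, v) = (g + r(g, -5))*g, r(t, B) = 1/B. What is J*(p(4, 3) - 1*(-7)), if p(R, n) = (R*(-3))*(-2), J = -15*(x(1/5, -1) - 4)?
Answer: 1860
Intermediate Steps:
x(g, v) = g*(-⅕ + g) (x(g, v) = (g + 1/(-5))*g = (g - ⅕)*g = (-⅕ + g)*g = g*(-⅕ + g))
J = 60 (J = -15*((1/5)*(-⅕ + 1/5) - 4) = -15*((1*(⅕))*(-⅕ + 1*(⅕)) - 4) = -15*((-⅕ + ⅕)/5 - 4) = -15*((⅕)*0 - 4) = -15*(0 - 4) = -15*(-4) = 60)
p(R, n) = 6*R (p(R, n) = -3*R*(-2) = 6*R)
J*(p(4, 3) - 1*(-7)) = 60*(6*4 - 1*(-7)) = 60*(24 + 7) = 60*31 = 1860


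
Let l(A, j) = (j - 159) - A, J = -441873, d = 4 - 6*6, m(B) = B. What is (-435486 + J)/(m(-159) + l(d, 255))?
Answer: 877359/31 ≈ 28302.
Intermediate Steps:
d = -32 (d = 4 - 36 = -32)
l(A, j) = -159 + j - A (l(A, j) = (-159 + j) - A = -159 + j - A)
(-435486 + J)/(m(-159) + l(d, 255)) = (-435486 - 441873)/(-159 + (-159 + 255 - 1*(-32))) = -877359/(-159 + (-159 + 255 + 32)) = -877359/(-159 + 128) = -877359/(-31) = -877359*(-1/31) = 877359/31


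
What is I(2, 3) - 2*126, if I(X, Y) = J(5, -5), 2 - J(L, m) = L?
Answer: -255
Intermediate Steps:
J(L, m) = 2 - L
I(X, Y) = -3 (I(X, Y) = 2 - 1*5 = 2 - 5 = -3)
I(2, 3) - 2*126 = -3 - 2*126 = -3 - 252 = -255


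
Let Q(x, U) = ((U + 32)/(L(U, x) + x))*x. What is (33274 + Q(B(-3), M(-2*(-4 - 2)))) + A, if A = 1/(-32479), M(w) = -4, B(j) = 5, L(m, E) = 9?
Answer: 1081031035/32479 ≈ 33284.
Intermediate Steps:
A = -1/32479 ≈ -3.0789e-5
Q(x, U) = x*(32 + U)/(9 + x) (Q(x, U) = ((U + 32)/(9 + x))*x = ((32 + U)/(9 + x))*x = x*(32 + U)/(9 + x))
(33274 + Q(B(-3), M(-2*(-4 - 2)))) + A = (33274 + 5*(32 - 4)/(9 + 5)) - 1/32479 = (33274 + 5*28/14) - 1/32479 = (33274 + 5*(1/14)*28) - 1/32479 = (33274 + 10) - 1/32479 = 33284 - 1/32479 = 1081031035/32479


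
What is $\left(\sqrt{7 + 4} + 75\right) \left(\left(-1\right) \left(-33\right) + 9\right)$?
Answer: $3150 + 42 \sqrt{11} \approx 3289.3$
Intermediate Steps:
$\left(\sqrt{7 + 4} + 75\right) \left(\left(-1\right) \left(-33\right) + 9\right) = \left(\sqrt{11} + 75\right) \left(33 + 9\right) = \left(75 + \sqrt{11}\right) 42 = 3150 + 42 \sqrt{11}$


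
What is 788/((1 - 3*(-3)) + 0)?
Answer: 394/5 ≈ 78.800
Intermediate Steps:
788/((1 - 3*(-3)) + 0) = 788/((1 + 9) + 0) = 788/(10 + 0) = 788/10 = (1/10)*788 = 394/5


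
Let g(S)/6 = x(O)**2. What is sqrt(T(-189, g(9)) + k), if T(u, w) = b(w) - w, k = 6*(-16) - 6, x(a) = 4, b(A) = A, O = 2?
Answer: I*sqrt(102) ≈ 10.1*I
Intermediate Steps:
g(S) = 96 (g(S) = 6*4**2 = 6*16 = 96)
k = -102 (k = -96 - 6 = -102)
T(u, w) = 0 (T(u, w) = w - w = 0)
sqrt(T(-189, g(9)) + k) = sqrt(0 - 102) = sqrt(-102) = I*sqrt(102)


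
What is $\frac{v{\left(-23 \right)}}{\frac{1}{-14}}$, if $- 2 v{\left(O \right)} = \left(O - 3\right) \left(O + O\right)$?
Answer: $8372$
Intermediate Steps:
$v{\left(O \right)} = - O \left(-3 + O\right)$ ($v{\left(O \right)} = - \frac{\left(O - 3\right) \left(O + O\right)}{2} = - \frac{\left(-3 + O\right) 2 O}{2} = - \frac{2 O \left(-3 + O\right)}{2} = - O \left(-3 + O\right)$)
$\frac{v{\left(-23 \right)}}{\frac{1}{-14}} = \frac{\left(-23\right) \left(3 - -23\right)}{\frac{1}{-14}} = \frac{\left(-23\right) \left(3 + 23\right)}{- \frac{1}{14}} = \left(-23\right) 26 \left(-14\right) = \left(-598\right) \left(-14\right) = 8372$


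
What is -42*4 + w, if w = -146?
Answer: -314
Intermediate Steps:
-42*4 + w = -42*4 - 146 = -168 - 146 = -314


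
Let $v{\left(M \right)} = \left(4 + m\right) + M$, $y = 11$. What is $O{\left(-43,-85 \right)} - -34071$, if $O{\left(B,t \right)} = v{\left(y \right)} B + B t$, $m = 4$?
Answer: $36909$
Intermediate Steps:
$v{\left(M \right)} = 8 + M$ ($v{\left(M \right)} = \left(4 + 4\right) + M = 8 + M$)
$O{\left(B,t \right)} = 19 B + B t$ ($O{\left(B,t \right)} = \left(8 + 11\right) B + B t = 19 B + B t$)
$O{\left(-43,-85 \right)} - -34071 = - 43 \left(19 - 85\right) - -34071 = \left(-43\right) \left(-66\right) + 34071 = 2838 + 34071 = 36909$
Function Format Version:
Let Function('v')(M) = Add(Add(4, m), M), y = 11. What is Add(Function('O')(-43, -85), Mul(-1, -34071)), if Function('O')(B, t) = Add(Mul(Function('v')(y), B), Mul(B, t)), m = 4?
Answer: 36909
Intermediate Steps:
Function('v')(M) = Add(8, M) (Function('v')(M) = Add(Add(4, 4), M) = Add(8, M))
Function('O')(B, t) = Add(Mul(19, B), Mul(B, t)) (Function('O')(B, t) = Add(Mul(Add(8, 11), B), Mul(B, t)) = Add(Mul(19, B), Mul(B, t)))
Add(Function('O')(-43, -85), Mul(-1, -34071)) = Add(Mul(-43, Add(19, -85)), Mul(-1, -34071)) = Add(Mul(-43, -66), 34071) = Add(2838, 34071) = 36909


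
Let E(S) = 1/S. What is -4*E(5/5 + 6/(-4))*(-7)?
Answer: -56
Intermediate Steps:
-4*E(5/5 + 6/(-4))*(-7) = -4/(5/5 + 6/(-4))*(-7) = -4/(5*(⅕) + 6*(-¼))*(-7) = -4/(1 - 3/2)*(-7) = -4/(-½)*(-7) = -4*(-2)*(-7) = 8*(-7) = -56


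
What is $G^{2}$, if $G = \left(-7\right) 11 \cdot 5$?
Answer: $148225$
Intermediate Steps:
$G = -385$ ($G = \left(-77\right) 5 = -385$)
$G^{2} = \left(-385\right)^{2} = 148225$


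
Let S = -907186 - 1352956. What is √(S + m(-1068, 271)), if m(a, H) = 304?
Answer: I*√2259838 ≈ 1503.3*I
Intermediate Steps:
S = -2260142
√(S + m(-1068, 271)) = √(-2260142 + 304) = √(-2259838) = I*√2259838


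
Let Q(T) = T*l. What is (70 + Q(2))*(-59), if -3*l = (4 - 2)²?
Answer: -11918/3 ≈ -3972.7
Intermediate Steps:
l = -4/3 (l = -(4 - 2)²/3 = -⅓*2² = -⅓*4 = -4/3 ≈ -1.3333)
Q(T) = -4*T/3 (Q(T) = T*(-4/3) = -4*T/3)
(70 + Q(2))*(-59) = (70 - 4/3*2)*(-59) = (70 - 8/3)*(-59) = (202/3)*(-59) = -11918/3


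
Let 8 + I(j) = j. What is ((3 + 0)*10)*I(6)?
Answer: -60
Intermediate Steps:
I(j) = -8 + j
((3 + 0)*10)*I(6) = ((3 + 0)*10)*(-8 + 6) = (3*10)*(-2) = 30*(-2) = -60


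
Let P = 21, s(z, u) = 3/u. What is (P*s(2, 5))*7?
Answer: 441/5 ≈ 88.200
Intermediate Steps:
(P*s(2, 5))*7 = (21*(3/5))*7 = (21*(3*(⅕)))*7 = (21*(⅗))*7 = (63/5)*7 = 441/5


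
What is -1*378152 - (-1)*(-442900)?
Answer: -821052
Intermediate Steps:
-1*378152 - (-1)*(-442900) = -378152 - 1*442900 = -378152 - 442900 = -821052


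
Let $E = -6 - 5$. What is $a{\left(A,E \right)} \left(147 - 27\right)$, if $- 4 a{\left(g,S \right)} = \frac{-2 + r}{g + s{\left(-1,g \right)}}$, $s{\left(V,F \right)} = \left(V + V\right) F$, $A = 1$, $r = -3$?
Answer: $-150$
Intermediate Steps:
$s{\left(V,F \right)} = 2 F V$ ($s{\left(V,F \right)} = 2 V F = 2 F V$)
$E = -11$ ($E = -6 - 5 = -11$)
$a{\left(g,S \right)} = - \frac{5}{4 g}$ ($a{\left(g,S \right)} = - \frac{\left(-2 - 3\right) \frac{1}{g + 2 g \left(-1\right)}}{4} = - \frac{\left(-5\right) \frac{1}{g - 2 g}}{4} = - \frac{\left(-5\right) \frac{1}{\left(-1\right) g}}{4} = - \frac{\left(-5\right) \left(- \frac{1}{g}\right)}{4} = - \frac{5 \frac{1}{g}}{4} = - \frac{5}{4 g}$)
$a{\left(A,E \right)} \left(147 - 27\right) = - \frac{5}{4 \cdot 1} \left(147 - 27\right) = \left(- \frac{5}{4}\right) 1 \cdot 120 = \left(- \frac{5}{4}\right) 120 = -150$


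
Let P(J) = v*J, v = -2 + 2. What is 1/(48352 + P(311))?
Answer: 1/48352 ≈ 2.0682e-5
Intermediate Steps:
v = 0
P(J) = 0 (P(J) = 0*J = 0)
1/(48352 + P(311)) = 1/(48352 + 0) = 1/48352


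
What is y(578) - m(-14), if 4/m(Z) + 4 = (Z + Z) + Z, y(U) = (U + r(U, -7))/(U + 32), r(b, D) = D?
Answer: 14353/14030 ≈ 1.0230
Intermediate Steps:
y(U) = (-7 + U)/(32 + U) (y(U) = (U - 7)/(U + 32) = (-7 + U)/(32 + U))
m(Z) = 4/(-4 + 3*Z) (m(Z) = 4/(-4 + ((Z + Z) + Z)) = 4/(-4 + (2*Z + Z)) = 4/(-4 + 3*Z))
y(578) - m(-14) = (-7 + 578)/(32 + 578) - 4/(-4 + 3*(-14)) = 571/610 - 4/(-4 - 42) = (1/610)*571 - 4/(-46) = 571/610 - 4*(-1)/46 = 571/610 - 1*(-2/23) = 571/610 + 2/23 = 14353/14030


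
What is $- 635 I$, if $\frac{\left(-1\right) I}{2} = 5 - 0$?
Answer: $6350$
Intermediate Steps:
$I = -10$ ($I = - 2 \left(5 - 0\right) = - 2 \left(5 + 0\right) = \left(-2\right) 5 = -10$)
$- 635 I = \left(-635\right) \left(-10\right) = 6350$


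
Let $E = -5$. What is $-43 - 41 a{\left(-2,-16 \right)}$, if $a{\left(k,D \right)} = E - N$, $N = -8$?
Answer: $-166$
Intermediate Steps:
$a{\left(k,D \right)} = 3$ ($a{\left(k,D \right)} = -5 - -8 = -5 + 8 = 3$)
$-43 - 41 a{\left(-2,-16 \right)} = -43 - 123 = -166$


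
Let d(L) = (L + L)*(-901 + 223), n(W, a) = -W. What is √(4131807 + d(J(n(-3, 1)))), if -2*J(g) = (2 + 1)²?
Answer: √4137909 ≈ 2034.2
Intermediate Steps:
J(g) = -9/2 (J(g) = -(2 + 1)²/2 = -½*3² = -½*9 = -9/2)
d(L) = -1356*L (d(L) = (2*L)*(-678) = -1356*L)
√(4131807 + d(J(n(-3, 1)))) = √(4131807 - 1356*(-9/2)) = √(4131807 + 6102) = √4137909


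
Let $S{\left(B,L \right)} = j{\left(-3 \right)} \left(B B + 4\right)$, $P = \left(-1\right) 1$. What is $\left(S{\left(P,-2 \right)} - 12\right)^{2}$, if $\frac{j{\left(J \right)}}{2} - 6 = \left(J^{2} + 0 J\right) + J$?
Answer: $11664$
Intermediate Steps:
$j{\left(J \right)} = 12 + 2 J + 2 J^{2}$ ($j{\left(J \right)} = 12 + 2 \left(\left(J^{2} + 0 J\right) + J\right) = 12 + 2 \left(\left(J^{2} + 0\right) + J\right) = 12 + 2 \left(J^{2} + J\right) = 12 + 2 \left(J + J^{2}\right) = 12 + \left(2 J + 2 J^{2}\right) = 12 + 2 J + 2 J^{2}$)
$P = -1$
$S{\left(B,L \right)} = 96 + 24 B^{2}$ ($S{\left(B,L \right)} = \left(12 + 2 \left(-3\right) + 2 \left(-3\right)^{2}\right) \left(B B + 4\right) = \left(12 - 6 + 2 \cdot 9\right) \left(B^{2} + 4\right) = \left(12 - 6 + 18\right) \left(4 + B^{2}\right) = 24 \left(4 + B^{2}\right) = 96 + 24 B^{2}$)
$\left(S{\left(P,-2 \right)} - 12\right)^{2} = \left(\left(96 + 24 \left(-1\right)^{2}\right) - 12\right)^{2} = \left(\left(96 + 24 \cdot 1\right) - 12\right)^{2} = \left(\left(96 + 24\right) - 12\right)^{2} = \left(120 - 12\right)^{2} = 108^{2} = 11664$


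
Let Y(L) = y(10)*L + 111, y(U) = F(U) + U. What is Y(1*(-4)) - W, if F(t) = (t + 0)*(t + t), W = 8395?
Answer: -9124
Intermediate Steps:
F(t) = 2*t**2 (F(t) = t*(2*t) = 2*t**2)
y(U) = U + 2*U**2 (y(U) = 2*U**2 + U = U + 2*U**2)
Y(L) = 111 + 210*L (Y(L) = (10*(1 + 2*10))*L + 111 = (10*(1 + 20))*L + 111 = (10*21)*L + 111 = 210*L + 111 = 111 + 210*L)
Y(1*(-4)) - W = (111 + 210*(1*(-4))) - 1*8395 = (111 + 210*(-4)) - 8395 = (111 - 840) - 8395 = -729 - 8395 = -9124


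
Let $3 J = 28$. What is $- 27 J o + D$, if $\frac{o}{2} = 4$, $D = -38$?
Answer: $-2054$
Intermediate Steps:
$o = 8$ ($o = 2 \cdot 4 = 8$)
$J = \frac{28}{3}$ ($J = \frac{1}{3} \cdot 28 = \frac{28}{3} \approx 9.3333$)
$- 27 J o + D = - 27 \cdot \frac{28}{3} \cdot 8 - 38 = \left(-27\right) \frac{224}{3} - 38 = -2016 - 38 = -2054$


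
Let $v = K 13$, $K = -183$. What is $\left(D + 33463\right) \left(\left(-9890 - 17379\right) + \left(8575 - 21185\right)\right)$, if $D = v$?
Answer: $-1239598836$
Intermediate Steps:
$v = -2379$ ($v = \left(-183\right) 13 = -2379$)
$D = -2379$
$\left(D + 33463\right) \left(\left(-9890 - 17379\right) + \left(8575 - 21185\right)\right) = \left(-2379 + 33463\right) \left(\left(-9890 - 17379\right) + \left(8575 - 21185\right)\right) = 31084 \left(-27269 + \left(8575 - 21185\right)\right) = 31084 \left(-27269 - 12610\right) = 31084 \left(-39879\right) = -1239598836$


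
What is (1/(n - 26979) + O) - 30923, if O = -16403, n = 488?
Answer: -1253713067/26491 ≈ -47326.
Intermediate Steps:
(1/(n - 26979) + O) - 30923 = (1/(488 - 26979) - 16403) - 30923 = (1/(-26491) - 16403) - 30923 = (-1/26491 - 16403) - 30923 = -434531874/26491 - 30923 = -1253713067/26491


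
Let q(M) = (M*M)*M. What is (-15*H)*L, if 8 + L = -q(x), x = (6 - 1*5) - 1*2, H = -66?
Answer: -6930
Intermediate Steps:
x = -1 (x = (6 - 5) - 2 = 1 - 2 = -1)
q(M) = M³ (q(M) = M²*M = M³)
L = -7 (L = -8 - 1*(-1)³ = -8 - 1*(-1) = -8 + 1 = -7)
(-15*H)*L = -15*(-66)*(-7) = 990*(-7) = -6930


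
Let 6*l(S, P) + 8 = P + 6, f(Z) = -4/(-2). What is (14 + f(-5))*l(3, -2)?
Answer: -32/3 ≈ -10.667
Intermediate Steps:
f(Z) = 2 (f(Z) = -4*(-½) = 2)
l(S, P) = -⅓ + P/6 (l(S, P) = -4/3 + (P + 6)/6 = -4/3 + (6 + P)/6 = -4/3 + (1 + P/6) = -⅓ + P/6)
(14 + f(-5))*l(3, -2) = (14 + 2)*(-⅓ + (⅙)*(-2)) = 16*(-⅓ - ⅓) = 16*(-⅔) = -32/3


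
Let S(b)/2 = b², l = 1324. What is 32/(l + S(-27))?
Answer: 16/1391 ≈ 0.011503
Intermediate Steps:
S(b) = 2*b²
32/(l + S(-27)) = 32/(1324 + 2*(-27)²) = 32/(1324 + 2*729) = 32/(1324 + 1458) = 32/2782 = (1/2782)*32 = 16/1391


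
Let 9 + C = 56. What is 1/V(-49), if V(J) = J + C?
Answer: -½ ≈ -0.50000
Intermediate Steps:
C = 47 (C = -9 + 56 = 47)
V(J) = 47 + J (V(J) = J + 47 = 47 + J)
1/V(-49) = 1/(47 - 49) = 1/(-2) = -½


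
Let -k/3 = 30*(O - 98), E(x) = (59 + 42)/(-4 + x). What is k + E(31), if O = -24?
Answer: 296561/27 ≈ 10984.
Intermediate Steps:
E(x) = 101/(-4 + x)
k = 10980 (k = -90*(-24 - 98) = -90*(-122) = -3*(-3660) = 10980)
k + E(31) = 10980 + 101/(-4 + 31) = 10980 + 101/27 = 296561/27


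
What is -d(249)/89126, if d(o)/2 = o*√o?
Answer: -249*√249/44563 ≈ -0.088171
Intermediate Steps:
d(o) = 2*o^(3/2) (d(o) = 2*(o*√o) = 2*o^(3/2))
-d(249)/89126 = -2*249^(3/2)/89126 = -2*(249*√249)/89126 = -498*√249/89126 = -249*√249/44563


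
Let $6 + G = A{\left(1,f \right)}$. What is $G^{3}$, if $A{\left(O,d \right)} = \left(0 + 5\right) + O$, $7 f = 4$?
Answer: $0$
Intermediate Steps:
$f = \frac{4}{7}$ ($f = \frac{1}{7} \cdot 4 = \frac{4}{7} \approx 0.57143$)
$A{\left(O,d \right)} = 5 + O$
$G = 0$ ($G = -6 + \left(5 + 1\right) = -6 + 6 = 0$)
$G^{3} = 0^{3} = 0$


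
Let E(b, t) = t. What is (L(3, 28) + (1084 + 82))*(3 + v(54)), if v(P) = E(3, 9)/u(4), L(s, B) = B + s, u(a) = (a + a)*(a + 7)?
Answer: 326781/88 ≈ 3713.4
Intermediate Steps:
u(a) = 2*a*(7 + a) (u(a) = (2*a)*(7 + a) = 2*a*(7 + a))
v(P) = 9/88 (v(P) = 9/((2*4*(7 + 4))) = 9/((2*4*11)) = 9/88)
(L(3, 28) + (1084 + 82))*(3 + v(54)) = ((28 + 3) + (1084 + 82))*(3 + 9/88) = (31 + 1166)*(273/88) = 1197*(273/88) = 326781/88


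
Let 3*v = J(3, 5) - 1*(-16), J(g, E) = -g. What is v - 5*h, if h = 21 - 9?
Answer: -167/3 ≈ -55.667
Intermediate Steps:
v = 13/3 (v = (-1*3 - 1*(-16))/3 = (-3 + 16)/3 = (⅓)*13 = 13/3 ≈ 4.3333)
h = 12
v - 5*h = 13/3 - 5*12 = 13/3 - 60 = -167/3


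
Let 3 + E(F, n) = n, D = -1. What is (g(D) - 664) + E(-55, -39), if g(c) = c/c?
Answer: -705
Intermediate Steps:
E(F, n) = -3 + n
g(c) = 1
(g(D) - 664) + E(-55, -39) = (1 - 664) + (-3 - 39) = -663 - 42 = -705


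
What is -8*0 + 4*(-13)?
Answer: -52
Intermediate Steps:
-8*0 + 4*(-13) = 0 - 52 = -52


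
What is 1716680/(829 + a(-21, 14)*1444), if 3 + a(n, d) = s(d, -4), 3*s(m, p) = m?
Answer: 5150040/9707 ≈ 530.55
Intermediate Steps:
s(m, p) = m/3
a(n, d) = -3 + d/3
1716680/(829 + a(-21, 14)*1444) = 1716680/(829 + (-3 + (⅓)*14)*1444) = 1716680/(829 + (-3 + 14/3)*1444) = 1716680/(829 + (5/3)*1444) = 1716680/(829 + 7220/3) = 1716680/(9707/3) = 1716680*(3/9707) = 5150040/9707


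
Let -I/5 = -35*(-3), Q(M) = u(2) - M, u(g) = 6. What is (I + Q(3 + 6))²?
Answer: 278784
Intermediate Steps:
Q(M) = 6 - M
I = -525 (I = -(-175)*(-3) = -5*105 = -525)
(I + Q(3 + 6))² = (-525 + (6 - (3 + 6)))² = (-525 + (6 - 1*9))² = (-525 + (6 - 9))² = (-525 - 3)² = (-528)² = 278784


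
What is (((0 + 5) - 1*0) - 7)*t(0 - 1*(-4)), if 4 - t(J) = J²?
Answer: 24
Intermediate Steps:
t(J) = 4 - J²
(((0 + 5) - 1*0) - 7)*t(0 - 1*(-4)) = (((0 + 5) - 1*0) - 7)*(4 - (0 - 1*(-4))²) = ((5 + 0) - 7)*(4 - (0 + 4)²) = (5 - 7)*(4 - 1*4²) = -2*(4 - 1*16) = -2*(4 - 16) = -2*(-12) = 24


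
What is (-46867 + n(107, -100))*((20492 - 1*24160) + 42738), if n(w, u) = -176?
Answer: -1837970010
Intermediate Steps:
(-46867 + n(107, -100))*((20492 - 1*24160) + 42738) = (-46867 - 176)*((20492 - 1*24160) + 42738) = -47043*((20492 - 24160) + 42738) = -47043*(-3668 + 42738) = -47043*39070 = -1837970010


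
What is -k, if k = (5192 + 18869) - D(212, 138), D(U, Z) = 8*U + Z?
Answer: -22227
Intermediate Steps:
D(U, Z) = Z + 8*U
k = 22227 (k = (5192 + 18869) - (138 + 8*212) = 24061 - (138 + 1696) = 24061 - 1*1834 = 24061 - 1834 = 22227)
-k = -1*22227 = -22227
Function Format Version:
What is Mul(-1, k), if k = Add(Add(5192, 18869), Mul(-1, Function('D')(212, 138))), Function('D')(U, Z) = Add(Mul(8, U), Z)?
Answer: -22227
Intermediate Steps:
Function('D')(U, Z) = Add(Z, Mul(8, U))
k = 22227 (k = Add(Add(5192, 18869), Mul(-1, Add(138, Mul(8, 212)))) = Add(24061, Mul(-1, Add(138, 1696))) = Add(24061, Mul(-1, 1834)) = Add(24061, -1834) = 22227)
Mul(-1, k) = Mul(-1, 22227) = -22227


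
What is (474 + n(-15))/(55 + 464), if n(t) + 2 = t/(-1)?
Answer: 487/519 ≈ 0.93834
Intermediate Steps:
n(t) = -2 - t (n(t) = -2 + t/(-1) = -2 + t*(-1) = -2 - t)
(474 + n(-15))/(55 + 464) = (474 + (-2 - 1*(-15)))/(55 + 464) = (474 + (-2 + 15))/519 = (474 + 13)*(1/519) = 487*(1/519) = 487/519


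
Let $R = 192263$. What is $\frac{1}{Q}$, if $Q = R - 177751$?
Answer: $\frac{1}{14512} \approx 6.8908 \cdot 10^{-5}$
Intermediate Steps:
$Q = 14512$ ($Q = 192263 - 177751 = 14512$)
$\frac{1}{Q} = \frac{1}{14512}$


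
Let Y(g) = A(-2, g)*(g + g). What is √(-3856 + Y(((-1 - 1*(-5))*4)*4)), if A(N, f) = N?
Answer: 4*I*√257 ≈ 64.125*I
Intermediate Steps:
Y(g) = -4*g (Y(g) = -2*(g + g) = -4*g)
√(-3856 + Y(((-1 - 1*(-5))*4)*4)) = √(-3856 - 4*(-1 - 1*(-5))*4*4) = √(-3856 - 4*(-1 + 5)*4*4) = √(-3856 - 4*4*4*4) = √(-3856 - 64*4) = √(-3856 - 4*64) = √(-3856 - 256) = √(-4112) = 4*I*√257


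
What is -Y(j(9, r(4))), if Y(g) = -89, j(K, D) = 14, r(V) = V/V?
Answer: 89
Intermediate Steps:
r(V) = 1
-Y(j(9, r(4))) = -1*(-89) = 89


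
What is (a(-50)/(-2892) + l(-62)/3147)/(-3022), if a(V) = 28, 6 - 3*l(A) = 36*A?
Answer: -57481/763988798 ≈ -7.5238e-5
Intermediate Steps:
l(A) = 2 - 12*A
(a(-50)/(-2892) + l(-62)/3147)/(-3022) = (28/(-2892) + (2 - 12*(-62))/3147)/(-3022) = (28*(-1/2892) + (2 + 744)*(1/3147))*(-1/3022) = (-7/723 + 746*(1/3147))*(-1/3022) = (-7/723 + 746/3147)*(-1/3022) = (57481/252809)*(-1/3022) = -57481/763988798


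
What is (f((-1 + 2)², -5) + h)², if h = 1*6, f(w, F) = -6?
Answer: 0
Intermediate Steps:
h = 6
(f((-1 + 2)², -5) + h)² = (-6 + 6)² = 0² = 0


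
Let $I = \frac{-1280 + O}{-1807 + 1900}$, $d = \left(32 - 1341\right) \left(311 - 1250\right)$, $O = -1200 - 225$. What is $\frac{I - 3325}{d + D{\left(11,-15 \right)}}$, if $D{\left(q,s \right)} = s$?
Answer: $- \frac{155965}{57154824} \approx -0.0027288$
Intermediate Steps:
$O = -1425$ ($O = -1200 - 225 = -1425$)
$d = 1229151$ ($d = \left(-1309\right) \left(-939\right) = 1229151$)
$I = - \frac{2705}{93}$ ($I = \frac{-1280 - 1425}{-1807 + 1900} = - \frac{2705}{93} \approx -29.086$)
$\frac{I - 3325}{d + D{\left(11,-15 \right)}} = \frac{- \frac{2705}{93} - 3325}{1229151 - 15} = - \frac{311930}{93 \cdot 1229136} = \left(- \frac{311930}{93}\right) \frac{1}{1229136} = - \frac{155965}{57154824}$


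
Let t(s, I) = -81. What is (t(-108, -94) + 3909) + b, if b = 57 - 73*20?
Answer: 2425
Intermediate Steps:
b = -1403 (b = 57 - 1460 = -1403)
(t(-108, -94) + 3909) + b = (-81 + 3909) - 1403 = 3828 - 1403 = 2425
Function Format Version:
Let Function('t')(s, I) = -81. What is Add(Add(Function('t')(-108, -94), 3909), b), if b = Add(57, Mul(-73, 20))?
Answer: 2425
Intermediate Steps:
b = -1403 (b = Add(57, -1460) = -1403)
Add(Add(Function('t')(-108, -94), 3909), b) = Add(Add(-81, 3909), -1403) = Add(3828, -1403) = 2425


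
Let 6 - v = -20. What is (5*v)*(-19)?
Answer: -2470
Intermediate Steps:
v = 26 (v = 6 - 1*(-20) = 6 + 20 = 26)
(5*v)*(-19) = (5*26)*(-19) = 130*(-19) = -2470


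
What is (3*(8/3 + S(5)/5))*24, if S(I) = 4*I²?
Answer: 1632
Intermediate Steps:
(3*(8/3 + S(5)/5))*24 = (3*(8/3 + (4*5²)/5))*24 = (3*(8*(⅓) + (4*25)*(⅕)))*24 = (3*(8/3 + 100*(⅕)))*24 = (3*(8/3 + 20))*24 = (3*(68/3))*24 = 68*24 = 1632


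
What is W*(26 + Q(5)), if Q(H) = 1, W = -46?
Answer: -1242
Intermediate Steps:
W*(26 + Q(5)) = -46*(26 + 1) = -46*27 = -1242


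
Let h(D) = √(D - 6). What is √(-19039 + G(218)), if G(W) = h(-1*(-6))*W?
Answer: I*√19039 ≈ 137.98*I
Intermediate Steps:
h(D) = √(-6 + D)
G(W) = 0 (G(W) = √(-6 - 1*(-6))*W = √(-6 + 6)*W = √0*W = 0*W = 0)
√(-19039 + G(218)) = √(-19039 + 0) = √(-19039) = I*√19039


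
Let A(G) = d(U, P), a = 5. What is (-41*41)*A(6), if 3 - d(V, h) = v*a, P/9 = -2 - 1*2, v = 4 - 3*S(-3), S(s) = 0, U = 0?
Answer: 28577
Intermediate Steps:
v = 4 (v = 4 - 3*0 = 4 + 0 = 4)
P = -36 (P = 9*(-2 - 1*2) = 9*(-2 - 2) = 9*(-4) = -36)
d(V, h) = -17 (d(V, h) = 3 - 4*5 = 3 - 1*20 = 3 - 20 = -17)
A(G) = -17
(-41*41)*A(6) = -41*41*(-17) = -1681*(-17) = 28577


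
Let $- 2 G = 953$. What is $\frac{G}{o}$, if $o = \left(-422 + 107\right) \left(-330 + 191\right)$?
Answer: $- \frac{953}{87570} \approx -0.010883$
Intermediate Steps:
$G = - \frac{953}{2}$ ($G = \left(- \frac{1}{2}\right) 953 = - \frac{953}{2} \approx -476.5$)
$o = 43785$ ($o = \left(-315\right) \left(-139\right) = 43785$)
$\frac{G}{o} = - \frac{953}{2 \cdot 43785} = \left(- \frac{953}{2}\right) \frac{1}{43785} = - \frac{953}{87570}$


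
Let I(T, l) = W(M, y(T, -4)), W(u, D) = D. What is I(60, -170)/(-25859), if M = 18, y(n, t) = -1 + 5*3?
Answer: -14/25859 ≈ -0.00054140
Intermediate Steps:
y(n, t) = 14 (y(n, t) = -1 + 15 = 14)
I(T, l) = 14
I(60, -170)/(-25859) = 14/(-25859) = 14*(-1/25859) = -14/25859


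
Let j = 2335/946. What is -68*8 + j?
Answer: -512289/946 ≈ -541.53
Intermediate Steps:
j = 2335/946 (j = 2335*(1/946) = 2335/946 ≈ 2.4683)
-68*8 + j = -68*8 + 2335/946 = -544 + 2335/946 = -512289/946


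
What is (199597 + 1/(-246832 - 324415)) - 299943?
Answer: -57322351463/571247 ≈ -1.0035e+5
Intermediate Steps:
(199597 + 1/(-246832 - 324415)) - 299943 = (199597 + 1/(-571247)) - 299943 = (199597 - 1/571247) - 299943 = 114019187458/571247 - 299943 = -57322351463/571247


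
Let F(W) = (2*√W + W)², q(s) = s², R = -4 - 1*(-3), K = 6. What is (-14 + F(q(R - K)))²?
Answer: 15642025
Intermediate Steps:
R = -1 (R = -4 + 3 = -1)
F(W) = (W + 2*√W)²
(-14 + F(q(R - K)))² = (-14 + ((-1 - 1*6)² + 2*√((-1 - 1*6)²))²)² = (-14 + ((-1 - 6)² + 2*√((-1 - 6)²))²)² = (-14 + ((-7)² + 2*√((-7)²))²)² = (-14 + (49 + 2*√49)²)² = (-14 + (49 + 2*7)²)² = (-14 + (49 + 14)²)² = (-14 + 63²)² = (-14 + 3969)² = 3955² = 15642025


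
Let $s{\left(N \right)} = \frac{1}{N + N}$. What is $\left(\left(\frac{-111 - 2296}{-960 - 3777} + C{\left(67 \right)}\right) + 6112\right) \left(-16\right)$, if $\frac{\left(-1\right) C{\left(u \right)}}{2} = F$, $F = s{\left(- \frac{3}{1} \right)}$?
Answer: $- \frac{463304480}{4737} \approx -97806.0$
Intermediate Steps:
$s{\left(N \right)} = \frac{1}{2 N}$
$F = - \frac{1}{6}$ ($F = \frac{1}{2 \left(- \frac{3}{1}\right)} = \frac{1}{2 \left(\left(-3\right) 1\right)} = \frac{1}{2 \left(-3\right)} = \frac{1}{2} \left(- \frac{1}{3}\right) = - \frac{1}{6} \approx -0.16667$)
$C{\left(u \right)} = \frac{1}{3}$ ($C{\left(u \right)} = \left(-2\right) \left(- \frac{1}{6}\right) = \frac{1}{3}$)
$\left(\left(\frac{-111 - 2296}{-960 - 3777} + C{\left(67 \right)}\right) + 6112\right) \left(-16\right) = \left(\left(\frac{-111 - 2296}{-960 - 3777} + \frac{1}{3}\right) + 6112\right) \left(-16\right) = \left(\left(- \frac{2407}{-4737} + \frac{1}{3}\right) + 6112\right) \left(-16\right) = \left(\left(\left(-2407\right) \left(- \frac{1}{4737}\right) + \frac{1}{3}\right) + 6112\right) \left(-16\right) = \left(\left(\frac{2407}{4737} + \frac{1}{3}\right) + 6112\right) \left(-16\right) = \left(\frac{3986}{4737} + 6112\right) \left(-16\right) = \frac{28956530}{4737} \left(-16\right) = - \frac{463304480}{4737}$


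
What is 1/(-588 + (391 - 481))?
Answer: -1/678 ≈ -0.0014749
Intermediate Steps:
1/(-588 + (391 - 481)) = 1/(-588 - 90) = 1/(-678) = -1/678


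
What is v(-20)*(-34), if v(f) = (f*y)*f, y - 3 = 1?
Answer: -54400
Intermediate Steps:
y = 4 (y = 3 + 1 = 4)
v(f) = 4*f² (v(f) = (f*4)*f = (4*f)*f = 4*f²)
v(-20)*(-34) = (4*(-20)²)*(-34) = (4*400)*(-34) = 1600*(-34) = -54400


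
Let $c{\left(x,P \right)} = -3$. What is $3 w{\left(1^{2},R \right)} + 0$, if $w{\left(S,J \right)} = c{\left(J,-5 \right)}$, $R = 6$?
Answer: $-9$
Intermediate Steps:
$w{\left(S,J \right)} = -3$
$3 w{\left(1^{2},R \right)} + 0 = 3 \left(-3\right) + 0 = -9 + 0 = -9$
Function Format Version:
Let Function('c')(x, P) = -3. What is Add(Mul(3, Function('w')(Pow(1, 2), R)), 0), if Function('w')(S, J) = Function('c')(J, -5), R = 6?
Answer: -9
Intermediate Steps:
Function('w')(S, J) = -3
Add(Mul(3, Function('w')(Pow(1, 2), R)), 0) = Add(Mul(3, -3), 0) = Add(-9, 0) = -9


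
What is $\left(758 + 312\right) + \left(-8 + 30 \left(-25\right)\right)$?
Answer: $312$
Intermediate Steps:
$\left(758 + 312\right) + \left(-8 + 30 \left(-25\right)\right) = 1070 - 758 = 312$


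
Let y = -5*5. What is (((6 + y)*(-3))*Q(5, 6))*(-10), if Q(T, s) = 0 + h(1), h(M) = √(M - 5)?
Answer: -1140*I ≈ -1140.0*I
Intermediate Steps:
h(M) = √(-5 + M)
y = -25
Q(T, s) = 2*I (Q(T, s) = 0 + √(-5 + 1) = 0 + √(-4) = 0 + 2*I = 2*I)
(((6 + y)*(-3))*Q(5, 6))*(-10) = (((6 - 25)*(-3))*(2*I))*(-10) = ((-19*(-3))*(2*I))*(-10) = (57*(2*I))*(-10) = (114*I)*(-10) = -1140*I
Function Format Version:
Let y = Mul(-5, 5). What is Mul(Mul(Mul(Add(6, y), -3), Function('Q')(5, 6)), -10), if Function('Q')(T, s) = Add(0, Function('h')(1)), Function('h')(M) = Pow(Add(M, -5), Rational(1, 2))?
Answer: Mul(-1140, I) ≈ Mul(-1140.0, I)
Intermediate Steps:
Function('h')(M) = Pow(Add(-5, M), Rational(1, 2))
y = -25
Function('Q')(T, s) = Mul(2, I) (Function('Q')(T, s) = Add(0, Pow(Add(-5, 1), Rational(1, 2))) = Add(0, Pow(-4, Rational(1, 2))) = Add(0, Mul(2, I)) = Mul(2, I))
Mul(Mul(Mul(Add(6, y), -3), Function('Q')(5, 6)), -10) = Mul(Mul(Mul(Add(6, -25), -3), Mul(2, I)), -10) = Mul(Mul(Mul(-19, -3), Mul(2, I)), -10) = Mul(Mul(57, Mul(2, I)), -10) = Mul(Mul(114, I), -10) = Mul(-1140, I)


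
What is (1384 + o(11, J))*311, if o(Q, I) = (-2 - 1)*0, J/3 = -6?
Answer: 430424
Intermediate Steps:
J = -18 (J = 3*(-6) = -18)
o(Q, I) = 0 (o(Q, I) = -3*0 = 0)
(1384 + o(11, J))*311 = (1384 + 0)*311 = 1384*311 = 430424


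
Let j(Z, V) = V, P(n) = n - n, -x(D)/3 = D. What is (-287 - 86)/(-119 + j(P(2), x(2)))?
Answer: 373/125 ≈ 2.9840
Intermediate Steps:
x(D) = -3*D
P(n) = 0
(-287 - 86)/(-119 + j(P(2), x(2))) = (-287 - 86)/(-119 - 3*2) = -373/(-119 - 6) = -373/(-125) = -373*(-1/125) = 373/125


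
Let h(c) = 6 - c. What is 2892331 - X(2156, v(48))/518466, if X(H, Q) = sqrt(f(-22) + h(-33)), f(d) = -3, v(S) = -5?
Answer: 249929214040/86411 ≈ 2.8923e+6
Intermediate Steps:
X(H, Q) = 6 (X(H, Q) = sqrt(-3 + (6 - 1*(-33))) = sqrt(-3 + (6 + 33)) = sqrt(-3 + 39) = sqrt(36) = 6)
2892331 - X(2156, v(48))/518466 = 2892331 - 6/518466 = 2892331 - 1*1/86411 = 2892331 - 1/86411 = 249929214040/86411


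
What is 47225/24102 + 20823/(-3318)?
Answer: -28765283/6664203 ≈ -4.3164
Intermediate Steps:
47225/24102 + 20823/(-3318) = 47225*(1/24102) + 20823*(-1/3318) = 47225/24102 - 6941/1106 = -28765283/6664203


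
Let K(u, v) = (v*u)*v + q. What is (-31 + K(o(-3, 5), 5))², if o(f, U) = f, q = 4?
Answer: 10404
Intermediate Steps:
K(u, v) = 4 + u*v² (K(u, v) = (v*u)*v + 4 = (u*v)*v + 4 = u*v² + 4 = 4 + u*v²)
(-31 + K(o(-3, 5), 5))² = (-31 + (4 - 3*5²))² = (-31 + (4 - 3*25))² = (-31 + (4 - 75))² = (-31 - 71)² = (-102)² = 10404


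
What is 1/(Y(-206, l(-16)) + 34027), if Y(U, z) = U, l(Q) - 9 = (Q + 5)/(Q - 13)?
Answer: 1/33821 ≈ 2.9567e-5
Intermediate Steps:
l(Q) = 9 + (5 + Q)/(-13 + Q) (l(Q) = 9 + (Q + 5)/(Q - 13) = 9 + (5 + Q)/(-13 + Q))
1/(Y(-206, l(-16)) + 34027) = 1/(-206 + 34027) = 1/33821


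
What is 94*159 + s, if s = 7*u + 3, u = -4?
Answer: 14921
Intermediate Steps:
s = -25 (s = 7*(-4) + 3 = -28 + 3 = -25)
94*159 + s = 94*159 - 25 = 14946 - 25 = 14921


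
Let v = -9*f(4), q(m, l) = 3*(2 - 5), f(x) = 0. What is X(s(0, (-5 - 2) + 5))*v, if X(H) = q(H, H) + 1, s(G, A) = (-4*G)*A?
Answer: 0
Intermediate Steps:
q(m, l) = -9 (q(m, l) = 3*(-3) = -9)
s(G, A) = -4*A*G
X(H) = -8 (X(H) = -9 + 1 = -8)
v = 0 (v = -9*0 = 0)
X(s(0, (-5 - 2) + 5))*v = -8*0 = 0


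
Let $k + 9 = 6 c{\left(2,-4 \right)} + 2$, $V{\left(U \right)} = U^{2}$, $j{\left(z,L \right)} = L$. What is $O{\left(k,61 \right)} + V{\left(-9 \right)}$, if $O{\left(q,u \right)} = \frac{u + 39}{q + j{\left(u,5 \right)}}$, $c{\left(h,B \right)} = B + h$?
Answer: $\frac{517}{7} \approx 73.857$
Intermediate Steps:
$k = -19$ ($k = -9 + \left(6 \left(-4 + 2\right) + 2\right) = -9 + \left(6 \left(-2\right) + 2\right) = -9 + \left(-12 + 2\right) = -9 - 10 = -19$)
$O{\left(q,u \right)} = \frac{39 + u}{5 + q}$ ($O{\left(q,u \right)} = \frac{u + 39}{q + 5} = \frac{39 + u}{5 + q}$)
$O{\left(k,61 \right)} + V{\left(-9 \right)} = \frac{39 + 61}{5 - 19} + \left(-9\right)^{2} = \frac{1}{-14} \cdot 100 + 81 = \left(- \frac{1}{14}\right) 100 + 81 = - \frac{50}{7} + 81 = \frac{517}{7}$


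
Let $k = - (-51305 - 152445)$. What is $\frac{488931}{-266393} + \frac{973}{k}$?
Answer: $- \frac{99360490861}{54277573750} \approx -1.8306$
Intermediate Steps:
$k = 203750$ ($k = - (-51305 - 152445) = \left(-1\right) \left(-203750\right) = 203750$)
$\frac{488931}{-266393} + \frac{973}{k} = \frac{488931}{-266393} + \frac{973}{203750} = 488931 \left(- \frac{1}{266393}\right) + 973 \cdot \frac{1}{203750} = - \frac{488931}{266393} + \frac{973}{203750} = - \frac{99360490861}{54277573750}$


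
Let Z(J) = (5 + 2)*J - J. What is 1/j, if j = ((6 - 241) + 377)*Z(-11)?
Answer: -1/9372 ≈ -0.00010670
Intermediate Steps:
Z(J) = 6*J (Z(J) = 7*J - J = 6*J)
j = -9372 (j = ((6 - 241) + 377)*(6*(-11)) = (-235 + 377)*(-66) = 142*(-66) = -9372)
1/j = 1/(-9372) = -1/9372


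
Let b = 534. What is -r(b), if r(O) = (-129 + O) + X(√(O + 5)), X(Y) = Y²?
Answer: -944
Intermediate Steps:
r(O) = -124 + 2*O (r(O) = (-129 + O) + (√(O + 5))² = (-129 + O) + (√(5 + O))² = (-129 + O) + (5 + O) = -124 + 2*O)
-r(b) = -(-124 + 2*534) = -(-124 + 1068) = -1*944 = -944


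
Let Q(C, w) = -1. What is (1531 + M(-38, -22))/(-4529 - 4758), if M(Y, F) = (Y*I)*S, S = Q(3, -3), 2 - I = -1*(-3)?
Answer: -1493/9287 ≈ -0.16076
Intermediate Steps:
I = -1 (I = 2 - (-1)*(-3) = 2 - 1*3 = 2 - 3 = -1)
S = -1
M(Y, F) = Y (M(Y, F) = (Y*(-1))*(-1) = -Y*(-1) = Y)
(1531 + M(-38, -22))/(-4529 - 4758) = (1531 - 38)/(-4529 - 4758) = 1493/(-9287) = 1493*(-1/9287) = -1493/9287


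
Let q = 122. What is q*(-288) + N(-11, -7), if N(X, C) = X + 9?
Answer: -35138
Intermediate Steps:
N(X, C) = 9 + X
q*(-288) + N(-11, -7) = 122*(-288) + (9 - 11) = -35136 - 2 = -35138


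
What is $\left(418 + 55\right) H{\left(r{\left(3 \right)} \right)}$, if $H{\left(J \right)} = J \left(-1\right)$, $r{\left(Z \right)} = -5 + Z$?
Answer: $946$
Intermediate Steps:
$H{\left(J \right)} = - J$
$\left(418 + 55\right) H{\left(r{\left(3 \right)} \right)} = \left(418 + 55\right) \left(- (-5 + 3)\right) = 473 \left(\left(-1\right) \left(-2\right)\right) = 473 \cdot 2 = 946$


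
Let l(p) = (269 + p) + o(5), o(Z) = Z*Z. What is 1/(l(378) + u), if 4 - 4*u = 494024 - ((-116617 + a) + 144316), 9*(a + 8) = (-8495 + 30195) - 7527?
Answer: -9/1039649 ≈ -8.6568e-6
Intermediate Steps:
o(Z) = Z²
a = 14101/9 (a = -8 + ((-8495 + 30195) - 7527)/9 = -8 + (21700 - 7527)/9 = -8 + (⅑)*14173 = -8 + 14173/9 = 14101/9 ≈ 1566.8)
l(p) = 294 + p (l(p) = (269 + p) + 5² = (269 + p) + 25 = 294 + p)
u = -1045697/9 (u = 1 - (494024 - ((-116617 + 14101/9) + 144316))/4 = 1 - (494024 - (-1035452/9 + 144316))/4 = 1 - (494024 - 1*263392/9)/4 = 1 - (494024 - 263392/9)/4 = 1 - ¼*4182824/9 = 1 - 1045706/9 = -1045697/9 ≈ -1.1619e+5)
1/(l(378) + u) = 1/((294 + 378) - 1045697/9) = 1/(672 - 1045697/9) = 1/(-1039649/9) = -9/1039649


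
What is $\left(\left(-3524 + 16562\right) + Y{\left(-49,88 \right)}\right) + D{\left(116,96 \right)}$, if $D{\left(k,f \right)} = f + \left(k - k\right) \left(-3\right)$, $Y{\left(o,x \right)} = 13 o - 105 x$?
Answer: $3257$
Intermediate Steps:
$Y{\left(o,x \right)} = - 105 x + 13 o$
$D{\left(k,f \right)} = f$ ($D{\left(k,f \right)} = f + 0 \left(-3\right) = f + 0 = f$)
$\left(\left(-3524 + 16562\right) + Y{\left(-49,88 \right)}\right) + D{\left(116,96 \right)} = \left(\left(-3524 + 16562\right) + \left(\left(-105\right) 88 + 13 \left(-49\right)\right)\right) + 96 = \left(13038 - 9877\right) + 96 = 3161 + 96 = 3257$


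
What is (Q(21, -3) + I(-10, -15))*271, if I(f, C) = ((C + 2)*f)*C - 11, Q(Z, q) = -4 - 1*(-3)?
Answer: -531702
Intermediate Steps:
Q(Z, q) = -1 (Q(Z, q) = -4 + 3 = -1)
I(f, C) = -11 + C*f*(2 + C) (I(f, C) = ((2 + C)*f)*C - 11 = (f*(2 + C))*C - 11 = C*f*(2 + C) - 11 = -11 + C*f*(2 + C))
(Q(21, -3) + I(-10, -15))*271 = (-1 + (-11 - 10*(-15)² + 2*(-15)*(-10)))*271 = (-1 + (-11 - 10*225 + 300))*271 = (-1 + (-11 - 2250 + 300))*271 = (-1 - 1961)*271 = -1962*271 = -531702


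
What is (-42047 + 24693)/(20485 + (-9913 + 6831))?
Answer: -17354/17403 ≈ -0.99718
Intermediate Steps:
(-42047 + 24693)/(20485 + (-9913 + 6831)) = -17354/(20485 - 3082) = -17354/17403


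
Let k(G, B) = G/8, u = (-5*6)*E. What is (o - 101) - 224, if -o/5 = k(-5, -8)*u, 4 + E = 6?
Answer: -1025/2 ≈ -512.50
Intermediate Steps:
E = 2 (E = -4 + 6 = 2)
u = -60 (u = -5*6*2 = -30*2 = -60)
k(G, B) = G/8 (k(G, B) = G*(⅛) = G/8)
o = -375/2 (o = -5*(⅛)*(-5)*(-60) = -(-25)*(-60)/8 = -5*75/2 = -375/2 ≈ -187.50)
(o - 101) - 224 = (-375/2 - 101) - 224 = -577/2 - 224 = -1025/2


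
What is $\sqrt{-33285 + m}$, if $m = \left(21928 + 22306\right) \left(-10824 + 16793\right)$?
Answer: $\sqrt{263999461} \approx 16248.0$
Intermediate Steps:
$m = 264032746$ ($m = 44234 \cdot 5969 = 264032746$)
$\sqrt{-33285 + m} = \sqrt{-33285 + 264032746} = \sqrt{263999461}$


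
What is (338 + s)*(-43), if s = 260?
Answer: -25714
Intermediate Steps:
(338 + s)*(-43) = (338 + 260)*(-43) = 598*(-43) = -25714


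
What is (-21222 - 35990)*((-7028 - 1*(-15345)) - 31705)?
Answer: 1338074256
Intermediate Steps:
(-21222 - 35990)*((-7028 - 1*(-15345)) - 31705) = -57212*((-7028 + 15345) - 31705) = -57212*(8317 - 31705) = -57212*(-23388) = 1338074256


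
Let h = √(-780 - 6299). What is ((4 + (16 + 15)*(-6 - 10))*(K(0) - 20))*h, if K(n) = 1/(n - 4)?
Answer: 9963*I*√7079 ≈ 8.3826e+5*I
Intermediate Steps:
K(n) = 1/(-4 + n)
h = I*√7079 (h = √(-7079) = I*√7079 ≈ 84.137*I)
((4 + (16 + 15)*(-6 - 10))*(K(0) - 20))*h = ((4 + (16 + 15)*(-6 - 10))*(1/(-4 + 0) - 20))*(I*√7079) = ((4 + 31*(-16))*(1/(-4) - 20))*(I*√7079) = ((4 - 496)*(-¼ - 20))*(I*√7079) = (-492*(-81/4))*(I*√7079) = 9963*(I*√7079) = 9963*I*√7079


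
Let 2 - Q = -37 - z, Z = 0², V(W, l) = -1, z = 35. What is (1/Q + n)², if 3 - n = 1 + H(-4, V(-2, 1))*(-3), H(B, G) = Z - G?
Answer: 137641/5476 ≈ 25.135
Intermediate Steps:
Z = 0
H(B, G) = -G (H(B, G) = 0 - G = -G)
n = 5 (n = 3 - (1 - 1*(-1)*(-3)) = 3 - (1 + 1*(-3)) = 3 - (1 - 3) = 3 - 1*(-2) = 3 + 2 = 5)
Q = 74 (Q = 2 - (-37 - 1*35) = 2 - (-37 - 35) = 2 - 1*(-72) = 2 + 72 = 74)
(1/Q + n)² = (1/74 + 5)² = (371/74)² = 137641/5476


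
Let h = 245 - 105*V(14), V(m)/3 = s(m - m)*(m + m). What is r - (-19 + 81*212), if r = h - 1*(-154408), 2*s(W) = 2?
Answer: 128680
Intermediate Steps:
s(W) = 1 (s(W) = (½)*2 = 1)
V(m) = 6*m (V(m) = 3*(1*(m + m)) = 3*(1*(2*m)) = 3*(2*m) = 6*m)
h = -8575 (h = 245 - 630*14 = 245 - 105*84 = 245 - 8820 = -8575)
r = 145833 (r = -8575 - 1*(-154408) = -8575 + 154408 = 145833)
r - (-19 + 81*212) = 145833 - (-19 + 81*212) = 145833 - (-19 + 17172) = 145833 - 1*17153 = 145833 - 17153 = 128680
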